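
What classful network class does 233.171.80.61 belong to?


First octet: 233
Binary: 11101001
1110xxxx -> Class D (224-239)
Class D (multicast), default mask N/A


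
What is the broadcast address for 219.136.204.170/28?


Network: 219.136.204.160/28
Host bits = 4
Set all host bits to 1:
Broadcast: 219.136.204.175


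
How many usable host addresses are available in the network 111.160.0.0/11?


Host bits = 32 - 11 = 21
Total addresses = 2^21 = 2097152
Usable = total - 2 (network and broadcast)
Usable hosts: 2097150


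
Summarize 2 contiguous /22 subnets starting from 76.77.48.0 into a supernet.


Original prefix: /22
Number of subnets: 2 = 2^1
New prefix = 22 - 1 = 21
Supernet: 76.77.48.0/21


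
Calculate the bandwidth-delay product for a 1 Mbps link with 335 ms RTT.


BDP = bandwidth * RTT
= 1 Mbps * 335 ms
= 1 * 1e6 * 335 / 1000 bits
= 335000 bits
= 41875 bytes
= 40.8936 KB
BDP = 335000 bits (41875 bytes)


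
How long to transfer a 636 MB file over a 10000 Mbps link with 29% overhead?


Effective throughput = 10000 * (1 - 29/100) = 7100 Mbps
File size in Mb = 636 * 8 = 5088 Mb
Time = 5088 / 7100
Time = 0.7166 seconds


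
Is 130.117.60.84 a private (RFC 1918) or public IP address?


RFC 1918 private ranges:
  10.0.0.0/8 (10.0.0.0 - 10.255.255.255)
  172.16.0.0/12 (172.16.0.0 - 172.31.255.255)
  192.168.0.0/16 (192.168.0.0 - 192.168.255.255)
Public (not in any RFC 1918 range)


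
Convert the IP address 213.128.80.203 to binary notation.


213 = 11010101
128 = 10000000
80 = 01010000
203 = 11001011
Binary: 11010101.10000000.01010000.11001011


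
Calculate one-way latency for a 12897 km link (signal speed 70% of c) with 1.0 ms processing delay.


Speed = 0.7 * 3e5 km/s = 210000 km/s
Propagation delay = 12897 / 210000 = 0.0614 s = 61.4143 ms
Processing delay = 1.0 ms
Total one-way latency = 62.4143 ms


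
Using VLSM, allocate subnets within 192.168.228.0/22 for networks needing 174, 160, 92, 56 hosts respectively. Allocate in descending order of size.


174 hosts -> /24 (254 usable): 192.168.228.0/24
160 hosts -> /24 (254 usable): 192.168.229.0/24
92 hosts -> /25 (126 usable): 192.168.230.0/25
56 hosts -> /26 (62 usable): 192.168.230.128/26
Allocation: 192.168.228.0/24 (174 hosts, 254 usable); 192.168.229.0/24 (160 hosts, 254 usable); 192.168.230.0/25 (92 hosts, 126 usable); 192.168.230.128/26 (56 hosts, 62 usable)


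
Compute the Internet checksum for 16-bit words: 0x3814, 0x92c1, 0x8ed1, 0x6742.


Sum all words (with carry folding):
+ 0x3814 = 0x3814
+ 0x92c1 = 0xcad5
+ 0x8ed1 = 0x59a7
+ 0x6742 = 0xc0e9
One's complement: ~0xc0e9
Checksum = 0x3f16


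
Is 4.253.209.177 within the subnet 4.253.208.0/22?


Subnet network: 4.253.208.0
Test IP AND mask: 4.253.208.0
Yes, 4.253.209.177 is in 4.253.208.0/22


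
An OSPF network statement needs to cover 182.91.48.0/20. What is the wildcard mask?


Subnet mask: 255.255.240.0
Wildcard = 255.255.255.255 - subnet mask
255 - 255 = 0
255 - 255 = 0
255 - 240 = 15
255 - 0 = 255
Wildcard: 0.0.15.255


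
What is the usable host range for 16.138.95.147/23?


Network: 16.138.94.0
Broadcast: 16.138.95.255
First usable = network + 1
Last usable = broadcast - 1
Range: 16.138.94.1 to 16.138.95.254


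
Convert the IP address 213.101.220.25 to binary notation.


213 = 11010101
101 = 01100101
220 = 11011100
25 = 00011001
Binary: 11010101.01100101.11011100.00011001


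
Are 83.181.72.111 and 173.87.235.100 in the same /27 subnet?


Mask: 255.255.255.224
83.181.72.111 AND mask = 83.181.72.96
173.87.235.100 AND mask = 173.87.235.96
No, different subnets (83.181.72.96 vs 173.87.235.96)


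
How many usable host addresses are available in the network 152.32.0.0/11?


Host bits = 32 - 11 = 21
Total addresses = 2^21 = 2097152
Usable = total - 2 (network and broadcast)
Usable hosts: 2097150


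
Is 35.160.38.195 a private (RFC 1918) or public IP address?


RFC 1918 private ranges:
  10.0.0.0/8 (10.0.0.0 - 10.255.255.255)
  172.16.0.0/12 (172.16.0.0 - 172.31.255.255)
  192.168.0.0/16 (192.168.0.0 - 192.168.255.255)
Public (not in any RFC 1918 range)


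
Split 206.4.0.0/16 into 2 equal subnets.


New prefix = 16 + 1 = 17
Each subnet has 32768 addresses
  206.4.0.0/17
  206.4.128.0/17
Subnets: 206.4.0.0/17, 206.4.128.0/17


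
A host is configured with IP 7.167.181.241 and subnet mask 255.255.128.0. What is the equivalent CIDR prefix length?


Binary: 11111111.11111111.10000000.00000000
Count leading 1s
Prefix: /17


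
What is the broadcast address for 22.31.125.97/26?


Network: 22.31.125.64/26
Host bits = 6
Set all host bits to 1:
Broadcast: 22.31.125.127


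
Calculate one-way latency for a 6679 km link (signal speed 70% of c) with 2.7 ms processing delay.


Speed = 0.7 * 3e5 km/s = 210000 km/s
Propagation delay = 6679 / 210000 = 0.0318 s = 31.8048 ms
Processing delay = 2.7 ms
Total one-way latency = 34.5048 ms


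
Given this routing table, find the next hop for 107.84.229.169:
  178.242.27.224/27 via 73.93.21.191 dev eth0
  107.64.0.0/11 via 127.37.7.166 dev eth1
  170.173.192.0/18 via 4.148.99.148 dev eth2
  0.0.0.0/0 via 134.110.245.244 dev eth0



Longest prefix match for 107.84.229.169:
  /27 178.242.27.224: no
  /11 107.64.0.0: MATCH
  /18 170.173.192.0: no
  /0 0.0.0.0: MATCH
Selected: next-hop 127.37.7.166 via eth1 (matched /11)


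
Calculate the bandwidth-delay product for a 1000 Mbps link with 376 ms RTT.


BDP = bandwidth * RTT
= 1000 Mbps * 376 ms
= 1000 * 1e6 * 376 / 1000 bits
= 376000000 bits
= 47000000 bytes
= 45898.4375 KB
BDP = 376000000 bits (47000000 bytes)


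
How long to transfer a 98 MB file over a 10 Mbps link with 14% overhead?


Effective throughput = 10 * (1 - 14/100) = 8.6 Mbps
File size in Mb = 98 * 8 = 784 Mb
Time = 784 / 8.6
Time = 91.1628 seconds


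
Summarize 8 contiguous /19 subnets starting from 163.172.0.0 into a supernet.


Original prefix: /19
Number of subnets: 8 = 2^3
New prefix = 19 - 3 = 16
Supernet: 163.172.0.0/16


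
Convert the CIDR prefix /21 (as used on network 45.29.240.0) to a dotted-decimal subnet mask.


/21 means 21 network bits, 11 host bits
Binary: 11111111111111111111100000000000
Mask: 255.255.248.0


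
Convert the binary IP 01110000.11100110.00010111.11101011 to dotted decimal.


01110000 = 112
11100110 = 230
00010111 = 23
11101011 = 235
IP: 112.230.23.235


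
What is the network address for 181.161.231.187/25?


IP:   10110101.10100001.11100111.10111011
Mask: 11111111.11111111.11111111.10000000
AND operation:
Net:  10110101.10100001.11100111.10000000
Network: 181.161.231.128/25


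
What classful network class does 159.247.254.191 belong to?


First octet: 159
Binary: 10011111
10xxxxxx -> Class B (128-191)
Class B, default mask 255.255.0.0 (/16)


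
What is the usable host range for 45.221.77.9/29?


Network: 45.221.77.8
Broadcast: 45.221.77.15
First usable = network + 1
Last usable = broadcast - 1
Range: 45.221.77.9 to 45.221.77.14


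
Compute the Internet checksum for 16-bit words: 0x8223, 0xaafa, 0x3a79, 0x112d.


Sum all words (with carry folding):
+ 0x8223 = 0x8223
+ 0xaafa = 0x2d1e
+ 0x3a79 = 0x6797
+ 0x112d = 0x78c4
One's complement: ~0x78c4
Checksum = 0x873b


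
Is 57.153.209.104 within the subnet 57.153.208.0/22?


Subnet network: 57.153.208.0
Test IP AND mask: 57.153.208.0
Yes, 57.153.209.104 is in 57.153.208.0/22


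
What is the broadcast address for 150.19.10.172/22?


Network: 150.19.8.0/22
Host bits = 10
Set all host bits to 1:
Broadcast: 150.19.11.255


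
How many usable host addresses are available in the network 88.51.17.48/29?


Host bits = 32 - 29 = 3
Total addresses = 2^3 = 8
Usable = total - 2 (network and broadcast)
Usable hosts: 6


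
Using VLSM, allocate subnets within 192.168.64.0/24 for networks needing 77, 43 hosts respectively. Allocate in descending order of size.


77 hosts -> /25 (126 usable): 192.168.64.0/25
43 hosts -> /26 (62 usable): 192.168.64.128/26
Allocation: 192.168.64.0/25 (77 hosts, 126 usable); 192.168.64.128/26 (43 hosts, 62 usable)


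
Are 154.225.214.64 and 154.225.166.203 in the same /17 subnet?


Mask: 255.255.128.0
154.225.214.64 AND mask = 154.225.128.0
154.225.166.203 AND mask = 154.225.128.0
Yes, same subnet (154.225.128.0)


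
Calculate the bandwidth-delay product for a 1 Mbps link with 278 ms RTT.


BDP = bandwidth * RTT
= 1 Mbps * 278 ms
= 1 * 1e6 * 278 / 1000 bits
= 278000 bits
= 34750 bytes
= 33.9355 KB
BDP = 278000 bits (34750 bytes)


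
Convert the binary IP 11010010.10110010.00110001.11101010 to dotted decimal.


11010010 = 210
10110010 = 178
00110001 = 49
11101010 = 234
IP: 210.178.49.234


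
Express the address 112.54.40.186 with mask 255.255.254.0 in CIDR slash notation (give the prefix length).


Binary: 11111111.11111111.11111110.00000000
Count leading 1s
Prefix: /23


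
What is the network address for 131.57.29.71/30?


IP:   10000011.00111001.00011101.01000111
Mask: 11111111.11111111.11111111.11111100
AND operation:
Net:  10000011.00111001.00011101.01000100
Network: 131.57.29.68/30


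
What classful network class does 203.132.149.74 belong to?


First octet: 203
Binary: 11001011
110xxxxx -> Class C (192-223)
Class C, default mask 255.255.255.0 (/24)


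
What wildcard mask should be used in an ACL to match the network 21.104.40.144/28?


Subnet mask: 255.255.255.240
Wildcard = 255.255.255.255 - subnet mask
255 - 255 = 0
255 - 255 = 0
255 - 255 = 0
255 - 240 = 15
Wildcard: 0.0.0.15


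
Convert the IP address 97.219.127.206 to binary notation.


97 = 01100001
219 = 11011011
127 = 01111111
206 = 11001110
Binary: 01100001.11011011.01111111.11001110


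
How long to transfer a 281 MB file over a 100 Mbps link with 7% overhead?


Effective throughput = 100 * (1 - 7/100) = 93 Mbps
File size in Mb = 281 * 8 = 2248 Mb
Time = 2248 / 93
Time = 24.172 seconds


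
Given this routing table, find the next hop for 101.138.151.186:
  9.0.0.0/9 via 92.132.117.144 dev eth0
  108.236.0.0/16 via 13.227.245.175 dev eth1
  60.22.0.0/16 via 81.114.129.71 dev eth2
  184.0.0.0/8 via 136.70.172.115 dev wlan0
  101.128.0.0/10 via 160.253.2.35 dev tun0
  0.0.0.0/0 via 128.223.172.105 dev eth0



Longest prefix match for 101.138.151.186:
  /9 9.0.0.0: no
  /16 108.236.0.0: no
  /16 60.22.0.0: no
  /8 184.0.0.0: no
  /10 101.128.0.0: MATCH
  /0 0.0.0.0: MATCH
Selected: next-hop 160.253.2.35 via tun0 (matched /10)


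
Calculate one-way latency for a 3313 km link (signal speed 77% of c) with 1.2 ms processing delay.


Speed = 0.77 * 3e5 km/s = 231000 km/s
Propagation delay = 3313 / 231000 = 0.0143 s = 14.342 ms
Processing delay = 1.2 ms
Total one-way latency = 15.542 ms


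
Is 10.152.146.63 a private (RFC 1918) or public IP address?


RFC 1918 private ranges:
  10.0.0.0/8 (10.0.0.0 - 10.255.255.255)
  172.16.0.0/12 (172.16.0.0 - 172.31.255.255)
  192.168.0.0/16 (192.168.0.0 - 192.168.255.255)
Private (in 10.0.0.0/8)


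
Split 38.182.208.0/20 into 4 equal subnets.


New prefix = 20 + 2 = 22
Each subnet has 1024 addresses
  38.182.208.0/22
  38.182.212.0/22
  38.182.216.0/22
  38.182.220.0/22
Subnets: 38.182.208.0/22, 38.182.212.0/22, 38.182.216.0/22, 38.182.220.0/22


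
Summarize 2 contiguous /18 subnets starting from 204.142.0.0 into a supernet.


Original prefix: /18
Number of subnets: 2 = 2^1
New prefix = 18 - 1 = 17
Supernet: 204.142.0.0/17


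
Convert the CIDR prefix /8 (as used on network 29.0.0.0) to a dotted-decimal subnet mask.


/8 means 8 network bits, 24 host bits
Binary: 11111111000000000000000000000000
Mask: 255.0.0.0


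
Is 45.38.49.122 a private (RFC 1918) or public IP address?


RFC 1918 private ranges:
  10.0.0.0/8 (10.0.0.0 - 10.255.255.255)
  172.16.0.0/12 (172.16.0.0 - 172.31.255.255)
  192.168.0.0/16 (192.168.0.0 - 192.168.255.255)
Public (not in any RFC 1918 range)


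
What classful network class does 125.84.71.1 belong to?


First octet: 125
Binary: 01111101
0xxxxxxx -> Class A (1-126)
Class A, default mask 255.0.0.0 (/8)


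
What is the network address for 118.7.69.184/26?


IP:   01110110.00000111.01000101.10111000
Mask: 11111111.11111111.11111111.11000000
AND operation:
Net:  01110110.00000111.01000101.10000000
Network: 118.7.69.128/26


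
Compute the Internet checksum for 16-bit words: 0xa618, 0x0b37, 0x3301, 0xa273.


Sum all words (with carry folding):
+ 0xa618 = 0xa618
+ 0x0b37 = 0xb14f
+ 0x3301 = 0xe450
+ 0xa273 = 0x86c4
One's complement: ~0x86c4
Checksum = 0x793b


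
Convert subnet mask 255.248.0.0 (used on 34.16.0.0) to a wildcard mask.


Subnet mask: 255.248.0.0
Wildcard = 255.255.255.255 - subnet mask
255 - 255 = 0
255 - 248 = 7
255 - 0 = 255
255 - 0 = 255
Wildcard: 0.7.255.255


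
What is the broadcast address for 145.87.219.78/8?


Network: 145.0.0.0/8
Host bits = 24
Set all host bits to 1:
Broadcast: 145.255.255.255


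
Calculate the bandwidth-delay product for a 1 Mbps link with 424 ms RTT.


BDP = bandwidth * RTT
= 1 Mbps * 424 ms
= 1 * 1e6 * 424 / 1000 bits
= 424000 bits
= 53000 bytes
= 51.7578 KB
BDP = 424000 bits (53000 bytes)


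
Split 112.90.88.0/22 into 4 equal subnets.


New prefix = 22 + 2 = 24
Each subnet has 256 addresses
  112.90.88.0/24
  112.90.89.0/24
  112.90.90.0/24
  112.90.91.0/24
Subnets: 112.90.88.0/24, 112.90.89.0/24, 112.90.90.0/24, 112.90.91.0/24


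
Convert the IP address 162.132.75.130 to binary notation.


162 = 10100010
132 = 10000100
75 = 01001011
130 = 10000010
Binary: 10100010.10000100.01001011.10000010


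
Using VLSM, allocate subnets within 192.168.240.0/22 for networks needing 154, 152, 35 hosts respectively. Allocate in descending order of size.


154 hosts -> /24 (254 usable): 192.168.240.0/24
152 hosts -> /24 (254 usable): 192.168.241.0/24
35 hosts -> /26 (62 usable): 192.168.242.0/26
Allocation: 192.168.240.0/24 (154 hosts, 254 usable); 192.168.241.0/24 (152 hosts, 254 usable); 192.168.242.0/26 (35 hosts, 62 usable)


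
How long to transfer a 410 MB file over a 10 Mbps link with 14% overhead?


Effective throughput = 10 * (1 - 14/100) = 8.6 Mbps
File size in Mb = 410 * 8 = 3280 Mb
Time = 3280 / 8.6
Time = 381.3953 seconds


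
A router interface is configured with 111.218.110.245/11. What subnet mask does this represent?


/11 means 11 network bits, 21 host bits
Binary: 11111111111000000000000000000000
Mask: 255.224.0.0


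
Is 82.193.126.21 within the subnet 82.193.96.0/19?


Subnet network: 82.193.96.0
Test IP AND mask: 82.193.96.0
Yes, 82.193.126.21 is in 82.193.96.0/19


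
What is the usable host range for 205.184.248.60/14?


Network: 205.184.0.0
Broadcast: 205.187.255.255
First usable = network + 1
Last usable = broadcast - 1
Range: 205.184.0.1 to 205.187.255.254


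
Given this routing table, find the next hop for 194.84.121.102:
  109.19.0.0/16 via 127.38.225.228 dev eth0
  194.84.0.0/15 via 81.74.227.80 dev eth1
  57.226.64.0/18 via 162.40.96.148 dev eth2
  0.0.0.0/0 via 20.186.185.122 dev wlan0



Longest prefix match for 194.84.121.102:
  /16 109.19.0.0: no
  /15 194.84.0.0: MATCH
  /18 57.226.64.0: no
  /0 0.0.0.0: MATCH
Selected: next-hop 81.74.227.80 via eth1 (matched /15)


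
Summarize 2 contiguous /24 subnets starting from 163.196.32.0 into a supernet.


Original prefix: /24
Number of subnets: 2 = 2^1
New prefix = 24 - 1 = 23
Supernet: 163.196.32.0/23


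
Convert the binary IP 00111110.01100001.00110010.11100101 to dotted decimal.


00111110 = 62
01100001 = 97
00110010 = 50
11100101 = 229
IP: 62.97.50.229


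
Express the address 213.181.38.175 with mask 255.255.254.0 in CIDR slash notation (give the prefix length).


Binary: 11111111.11111111.11111110.00000000
Count leading 1s
Prefix: /23


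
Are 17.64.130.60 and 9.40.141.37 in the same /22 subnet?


Mask: 255.255.252.0
17.64.130.60 AND mask = 17.64.128.0
9.40.141.37 AND mask = 9.40.140.0
No, different subnets (17.64.128.0 vs 9.40.140.0)


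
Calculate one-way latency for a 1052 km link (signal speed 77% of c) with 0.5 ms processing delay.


Speed = 0.77 * 3e5 km/s = 231000 km/s
Propagation delay = 1052 / 231000 = 0.0046 s = 4.5541 ms
Processing delay = 0.5 ms
Total one-way latency = 5.0541 ms


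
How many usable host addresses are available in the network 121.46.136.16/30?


Host bits = 32 - 30 = 2
Total addresses = 2^2 = 4
Usable = total - 2 (network and broadcast)
Usable hosts: 2


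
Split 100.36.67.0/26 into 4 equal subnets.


New prefix = 26 + 2 = 28
Each subnet has 16 addresses
  100.36.67.0/28
  100.36.67.16/28
  100.36.67.32/28
  100.36.67.48/28
Subnets: 100.36.67.0/28, 100.36.67.16/28, 100.36.67.32/28, 100.36.67.48/28


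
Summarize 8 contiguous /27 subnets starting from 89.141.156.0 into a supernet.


Original prefix: /27
Number of subnets: 8 = 2^3
New prefix = 27 - 3 = 24
Supernet: 89.141.156.0/24


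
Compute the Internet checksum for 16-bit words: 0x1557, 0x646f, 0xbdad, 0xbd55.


Sum all words (with carry folding):
+ 0x1557 = 0x1557
+ 0x646f = 0x79c6
+ 0xbdad = 0x3774
+ 0xbd55 = 0xf4c9
One's complement: ~0xf4c9
Checksum = 0x0b36


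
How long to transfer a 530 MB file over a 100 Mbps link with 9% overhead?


Effective throughput = 100 * (1 - 9/100) = 91 Mbps
File size in Mb = 530 * 8 = 4240 Mb
Time = 4240 / 91
Time = 46.5934 seconds


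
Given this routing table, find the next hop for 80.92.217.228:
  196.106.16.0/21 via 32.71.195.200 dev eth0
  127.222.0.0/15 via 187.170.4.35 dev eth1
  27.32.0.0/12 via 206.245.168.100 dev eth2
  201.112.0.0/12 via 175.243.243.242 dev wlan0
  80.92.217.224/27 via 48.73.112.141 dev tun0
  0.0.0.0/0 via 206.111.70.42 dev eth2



Longest prefix match for 80.92.217.228:
  /21 196.106.16.0: no
  /15 127.222.0.0: no
  /12 27.32.0.0: no
  /12 201.112.0.0: no
  /27 80.92.217.224: MATCH
  /0 0.0.0.0: MATCH
Selected: next-hop 48.73.112.141 via tun0 (matched /27)


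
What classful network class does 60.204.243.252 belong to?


First octet: 60
Binary: 00111100
0xxxxxxx -> Class A (1-126)
Class A, default mask 255.0.0.0 (/8)


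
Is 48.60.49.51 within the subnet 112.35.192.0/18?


Subnet network: 112.35.192.0
Test IP AND mask: 48.60.0.0
No, 48.60.49.51 is not in 112.35.192.0/18


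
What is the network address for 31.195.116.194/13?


IP:   00011111.11000011.01110100.11000010
Mask: 11111111.11111000.00000000.00000000
AND operation:
Net:  00011111.11000000.00000000.00000000
Network: 31.192.0.0/13


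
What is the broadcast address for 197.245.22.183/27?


Network: 197.245.22.160/27
Host bits = 5
Set all host bits to 1:
Broadcast: 197.245.22.191


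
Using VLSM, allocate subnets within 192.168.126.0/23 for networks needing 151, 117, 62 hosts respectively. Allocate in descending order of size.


151 hosts -> /24 (254 usable): 192.168.126.0/24
117 hosts -> /25 (126 usable): 192.168.127.0/25
62 hosts -> /26 (62 usable): 192.168.127.128/26
Allocation: 192.168.126.0/24 (151 hosts, 254 usable); 192.168.127.0/25 (117 hosts, 126 usable); 192.168.127.128/26 (62 hosts, 62 usable)


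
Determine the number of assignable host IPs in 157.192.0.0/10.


Host bits = 32 - 10 = 22
Total addresses = 2^22 = 4194304
Usable = total - 2 (network and broadcast)
Usable hosts: 4194302


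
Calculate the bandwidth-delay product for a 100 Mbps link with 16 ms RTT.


BDP = bandwidth * RTT
= 100 Mbps * 16 ms
= 100 * 1e6 * 16 / 1000 bits
= 1600000 bits
= 200000 bytes
= 195.3125 KB
BDP = 1600000 bits (200000 bytes)


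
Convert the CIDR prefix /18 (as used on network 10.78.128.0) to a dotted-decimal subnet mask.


/18 means 18 network bits, 14 host bits
Binary: 11111111111111111100000000000000
Mask: 255.255.192.0


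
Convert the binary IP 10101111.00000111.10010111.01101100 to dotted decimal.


10101111 = 175
00000111 = 7
10010111 = 151
01101100 = 108
IP: 175.7.151.108


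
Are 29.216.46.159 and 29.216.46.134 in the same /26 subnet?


Mask: 255.255.255.192
29.216.46.159 AND mask = 29.216.46.128
29.216.46.134 AND mask = 29.216.46.128
Yes, same subnet (29.216.46.128)


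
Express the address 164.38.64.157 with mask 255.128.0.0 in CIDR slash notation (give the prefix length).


Binary: 11111111.10000000.00000000.00000000
Count leading 1s
Prefix: /9


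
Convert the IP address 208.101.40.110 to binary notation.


208 = 11010000
101 = 01100101
40 = 00101000
110 = 01101110
Binary: 11010000.01100101.00101000.01101110


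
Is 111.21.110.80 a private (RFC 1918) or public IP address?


RFC 1918 private ranges:
  10.0.0.0/8 (10.0.0.0 - 10.255.255.255)
  172.16.0.0/12 (172.16.0.0 - 172.31.255.255)
  192.168.0.0/16 (192.168.0.0 - 192.168.255.255)
Public (not in any RFC 1918 range)


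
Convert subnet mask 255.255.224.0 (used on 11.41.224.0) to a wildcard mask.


Subnet mask: 255.255.224.0
Wildcard = 255.255.255.255 - subnet mask
255 - 255 = 0
255 - 255 = 0
255 - 224 = 31
255 - 0 = 255
Wildcard: 0.0.31.255


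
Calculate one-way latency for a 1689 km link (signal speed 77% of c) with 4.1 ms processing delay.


Speed = 0.77 * 3e5 km/s = 231000 km/s
Propagation delay = 1689 / 231000 = 0.0073 s = 7.3117 ms
Processing delay = 4.1 ms
Total one-way latency = 11.4117 ms


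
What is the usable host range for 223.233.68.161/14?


Network: 223.232.0.0
Broadcast: 223.235.255.255
First usable = network + 1
Last usable = broadcast - 1
Range: 223.232.0.1 to 223.235.255.254


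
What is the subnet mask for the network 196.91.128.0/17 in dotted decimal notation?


/17 means 17 network bits, 15 host bits
Binary: 11111111111111111000000000000000
Mask: 255.255.128.0


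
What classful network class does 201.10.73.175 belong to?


First octet: 201
Binary: 11001001
110xxxxx -> Class C (192-223)
Class C, default mask 255.255.255.0 (/24)


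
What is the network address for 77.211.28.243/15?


IP:   01001101.11010011.00011100.11110011
Mask: 11111111.11111110.00000000.00000000
AND operation:
Net:  01001101.11010010.00000000.00000000
Network: 77.210.0.0/15


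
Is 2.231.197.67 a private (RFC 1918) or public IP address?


RFC 1918 private ranges:
  10.0.0.0/8 (10.0.0.0 - 10.255.255.255)
  172.16.0.0/12 (172.16.0.0 - 172.31.255.255)
  192.168.0.0/16 (192.168.0.0 - 192.168.255.255)
Public (not in any RFC 1918 range)


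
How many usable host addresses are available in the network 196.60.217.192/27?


Host bits = 32 - 27 = 5
Total addresses = 2^5 = 32
Usable = total - 2 (network and broadcast)
Usable hosts: 30


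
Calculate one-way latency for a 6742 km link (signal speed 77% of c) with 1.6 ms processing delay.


Speed = 0.77 * 3e5 km/s = 231000 km/s
Propagation delay = 6742 / 231000 = 0.0292 s = 29.1861 ms
Processing delay = 1.6 ms
Total one-way latency = 30.7861 ms


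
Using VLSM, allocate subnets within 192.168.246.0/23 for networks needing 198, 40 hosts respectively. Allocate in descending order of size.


198 hosts -> /24 (254 usable): 192.168.246.0/24
40 hosts -> /26 (62 usable): 192.168.247.0/26
Allocation: 192.168.246.0/24 (198 hosts, 254 usable); 192.168.247.0/26 (40 hosts, 62 usable)


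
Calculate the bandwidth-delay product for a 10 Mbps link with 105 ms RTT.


BDP = bandwidth * RTT
= 10 Mbps * 105 ms
= 10 * 1e6 * 105 / 1000 bits
= 1050000 bits
= 131250 bytes
= 128.1738 KB
BDP = 1050000 bits (131250 bytes)


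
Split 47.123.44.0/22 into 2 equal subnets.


New prefix = 22 + 1 = 23
Each subnet has 512 addresses
  47.123.44.0/23
  47.123.46.0/23
Subnets: 47.123.44.0/23, 47.123.46.0/23


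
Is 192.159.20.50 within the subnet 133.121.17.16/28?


Subnet network: 133.121.17.16
Test IP AND mask: 192.159.20.48
No, 192.159.20.50 is not in 133.121.17.16/28


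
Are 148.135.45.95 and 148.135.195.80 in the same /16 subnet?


Mask: 255.255.0.0
148.135.45.95 AND mask = 148.135.0.0
148.135.195.80 AND mask = 148.135.0.0
Yes, same subnet (148.135.0.0)


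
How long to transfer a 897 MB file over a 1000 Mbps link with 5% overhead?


Effective throughput = 1000 * (1 - 5/100) = 950 Mbps
File size in Mb = 897 * 8 = 7176 Mb
Time = 7176 / 950
Time = 7.5537 seconds


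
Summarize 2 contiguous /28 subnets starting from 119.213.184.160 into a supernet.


Original prefix: /28
Number of subnets: 2 = 2^1
New prefix = 28 - 1 = 27
Supernet: 119.213.184.160/27


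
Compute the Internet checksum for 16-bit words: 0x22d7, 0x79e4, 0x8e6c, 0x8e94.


Sum all words (with carry folding):
+ 0x22d7 = 0x22d7
+ 0x79e4 = 0x9cbb
+ 0x8e6c = 0x2b28
+ 0x8e94 = 0xb9bc
One's complement: ~0xb9bc
Checksum = 0x4643


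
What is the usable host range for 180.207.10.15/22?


Network: 180.207.8.0
Broadcast: 180.207.11.255
First usable = network + 1
Last usable = broadcast - 1
Range: 180.207.8.1 to 180.207.11.254


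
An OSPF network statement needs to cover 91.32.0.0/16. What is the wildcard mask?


Subnet mask: 255.255.0.0
Wildcard = 255.255.255.255 - subnet mask
255 - 255 = 0
255 - 255 = 0
255 - 0 = 255
255 - 0 = 255
Wildcard: 0.0.255.255


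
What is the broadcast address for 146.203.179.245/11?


Network: 146.192.0.0/11
Host bits = 21
Set all host bits to 1:
Broadcast: 146.223.255.255


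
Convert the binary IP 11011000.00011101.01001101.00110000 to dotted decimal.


11011000 = 216
00011101 = 29
01001101 = 77
00110000 = 48
IP: 216.29.77.48


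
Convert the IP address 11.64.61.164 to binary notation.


11 = 00001011
64 = 01000000
61 = 00111101
164 = 10100100
Binary: 00001011.01000000.00111101.10100100


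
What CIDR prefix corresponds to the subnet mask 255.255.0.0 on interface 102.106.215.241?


Binary: 11111111.11111111.00000000.00000000
Count leading 1s
Prefix: /16


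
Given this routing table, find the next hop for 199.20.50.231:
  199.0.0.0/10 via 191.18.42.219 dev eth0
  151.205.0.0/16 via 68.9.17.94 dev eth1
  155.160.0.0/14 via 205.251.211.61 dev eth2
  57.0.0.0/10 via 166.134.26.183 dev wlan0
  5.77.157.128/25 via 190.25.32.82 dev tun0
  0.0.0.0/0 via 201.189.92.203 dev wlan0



Longest prefix match for 199.20.50.231:
  /10 199.0.0.0: MATCH
  /16 151.205.0.0: no
  /14 155.160.0.0: no
  /10 57.0.0.0: no
  /25 5.77.157.128: no
  /0 0.0.0.0: MATCH
Selected: next-hop 191.18.42.219 via eth0 (matched /10)


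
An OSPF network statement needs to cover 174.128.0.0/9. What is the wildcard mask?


Subnet mask: 255.128.0.0
Wildcard = 255.255.255.255 - subnet mask
255 - 255 = 0
255 - 128 = 127
255 - 0 = 255
255 - 0 = 255
Wildcard: 0.127.255.255


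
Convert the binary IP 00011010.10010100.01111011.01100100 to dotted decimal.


00011010 = 26
10010100 = 148
01111011 = 123
01100100 = 100
IP: 26.148.123.100


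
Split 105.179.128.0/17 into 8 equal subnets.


New prefix = 17 + 3 = 20
Each subnet has 4096 addresses
  105.179.128.0/20
  105.179.144.0/20
  105.179.160.0/20
  105.179.176.0/20
  105.179.192.0/20
  105.179.208.0/20
  105.179.224.0/20
  105.179.240.0/20
Subnets: 105.179.128.0/20, 105.179.144.0/20, 105.179.160.0/20, 105.179.176.0/20, 105.179.192.0/20, 105.179.208.0/20, 105.179.224.0/20, 105.179.240.0/20


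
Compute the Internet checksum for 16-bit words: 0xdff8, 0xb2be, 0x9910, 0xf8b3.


Sum all words (with carry folding):
+ 0xdff8 = 0xdff8
+ 0xb2be = 0x92b7
+ 0x9910 = 0x2bc8
+ 0xf8b3 = 0x247c
One's complement: ~0x247c
Checksum = 0xdb83


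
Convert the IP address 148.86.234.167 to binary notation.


148 = 10010100
86 = 01010110
234 = 11101010
167 = 10100111
Binary: 10010100.01010110.11101010.10100111


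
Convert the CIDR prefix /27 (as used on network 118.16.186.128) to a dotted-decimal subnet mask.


/27 means 27 network bits, 5 host bits
Binary: 11111111111111111111111111100000
Mask: 255.255.255.224


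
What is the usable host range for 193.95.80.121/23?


Network: 193.95.80.0
Broadcast: 193.95.81.255
First usable = network + 1
Last usable = broadcast - 1
Range: 193.95.80.1 to 193.95.81.254


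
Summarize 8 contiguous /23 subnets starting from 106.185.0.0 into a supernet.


Original prefix: /23
Number of subnets: 8 = 2^3
New prefix = 23 - 3 = 20
Supernet: 106.185.0.0/20


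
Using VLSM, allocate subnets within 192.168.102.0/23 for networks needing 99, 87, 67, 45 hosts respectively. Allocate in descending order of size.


99 hosts -> /25 (126 usable): 192.168.102.0/25
87 hosts -> /25 (126 usable): 192.168.102.128/25
67 hosts -> /25 (126 usable): 192.168.103.0/25
45 hosts -> /26 (62 usable): 192.168.103.128/26
Allocation: 192.168.102.0/25 (99 hosts, 126 usable); 192.168.102.128/25 (87 hosts, 126 usable); 192.168.103.0/25 (67 hosts, 126 usable); 192.168.103.128/26 (45 hosts, 62 usable)


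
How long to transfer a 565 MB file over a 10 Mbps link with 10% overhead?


Effective throughput = 10 * (1 - 10/100) = 9 Mbps
File size in Mb = 565 * 8 = 4520 Mb
Time = 4520 / 9
Time = 502.2222 seconds


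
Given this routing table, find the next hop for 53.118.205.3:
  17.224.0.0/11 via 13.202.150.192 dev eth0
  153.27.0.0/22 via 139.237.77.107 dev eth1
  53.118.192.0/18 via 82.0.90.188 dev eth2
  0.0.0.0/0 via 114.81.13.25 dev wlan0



Longest prefix match for 53.118.205.3:
  /11 17.224.0.0: no
  /22 153.27.0.0: no
  /18 53.118.192.0: MATCH
  /0 0.0.0.0: MATCH
Selected: next-hop 82.0.90.188 via eth2 (matched /18)


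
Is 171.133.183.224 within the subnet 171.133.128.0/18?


Subnet network: 171.133.128.0
Test IP AND mask: 171.133.128.0
Yes, 171.133.183.224 is in 171.133.128.0/18


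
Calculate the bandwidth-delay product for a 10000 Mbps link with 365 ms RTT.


BDP = bandwidth * RTT
= 10000 Mbps * 365 ms
= 10000 * 1e6 * 365 / 1000 bits
= 3650000000 bits
= 456250000 bytes
= 445556.6406 KB
BDP = 3650000000 bits (456250000 bytes)


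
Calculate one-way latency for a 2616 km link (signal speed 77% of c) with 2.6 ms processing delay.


Speed = 0.77 * 3e5 km/s = 231000 km/s
Propagation delay = 2616 / 231000 = 0.0113 s = 11.3247 ms
Processing delay = 2.6 ms
Total one-way latency = 13.9247 ms


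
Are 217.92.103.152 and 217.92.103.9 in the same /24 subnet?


Mask: 255.255.255.0
217.92.103.152 AND mask = 217.92.103.0
217.92.103.9 AND mask = 217.92.103.0
Yes, same subnet (217.92.103.0)


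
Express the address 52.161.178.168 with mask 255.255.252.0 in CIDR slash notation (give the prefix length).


Binary: 11111111.11111111.11111100.00000000
Count leading 1s
Prefix: /22


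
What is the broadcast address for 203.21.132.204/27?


Network: 203.21.132.192/27
Host bits = 5
Set all host bits to 1:
Broadcast: 203.21.132.223


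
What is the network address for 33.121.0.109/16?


IP:   00100001.01111001.00000000.01101101
Mask: 11111111.11111111.00000000.00000000
AND operation:
Net:  00100001.01111001.00000000.00000000
Network: 33.121.0.0/16


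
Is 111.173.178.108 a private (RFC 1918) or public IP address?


RFC 1918 private ranges:
  10.0.0.0/8 (10.0.0.0 - 10.255.255.255)
  172.16.0.0/12 (172.16.0.0 - 172.31.255.255)
  192.168.0.0/16 (192.168.0.0 - 192.168.255.255)
Public (not in any RFC 1918 range)


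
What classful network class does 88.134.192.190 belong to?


First octet: 88
Binary: 01011000
0xxxxxxx -> Class A (1-126)
Class A, default mask 255.0.0.0 (/8)


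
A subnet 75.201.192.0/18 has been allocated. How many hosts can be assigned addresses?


Host bits = 32 - 18 = 14
Total addresses = 2^14 = 16384
Usable = total - 2 (network and broadcast)
Usable hosts: 16382


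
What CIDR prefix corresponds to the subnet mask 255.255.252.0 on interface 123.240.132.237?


Binary: 11111111.11111111.11111100.00000000
Count leading 1s
Prefix: /22


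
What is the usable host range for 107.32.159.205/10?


Network: 107.0.0.0
Broadcast: 107.63.255.255
First usable = network + 1
Last usable = broadcast - 1
Range: 107.0.0.1 to 107.63.255.254


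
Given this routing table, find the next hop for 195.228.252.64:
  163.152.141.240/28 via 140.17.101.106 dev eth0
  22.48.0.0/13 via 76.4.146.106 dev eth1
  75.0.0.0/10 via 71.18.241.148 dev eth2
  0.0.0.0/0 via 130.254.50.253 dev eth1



Longest prefix match for 195.228.252.64:
  /28 163.152.141.240: no
  /13 22.48.0.0: no
  /10 75.0.0.0: no
  /0 0.0.0.0: MATCH
Selected: next-hop 130.254.50.253 via eth1 (matched /0)


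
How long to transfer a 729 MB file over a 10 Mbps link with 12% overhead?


Effective throughput = 10 * (1 - 12/100) = 8.8 Mbps
File size in Mb = 729 * 8 = 5832 Mb
Time = 5832 / 8.8
Time = 662.7273 seconds


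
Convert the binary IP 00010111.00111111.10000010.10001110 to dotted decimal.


00010111 = 23
00111111 = 63
10000010 = 130
10001110 = 142
IP: 23.63.130.142


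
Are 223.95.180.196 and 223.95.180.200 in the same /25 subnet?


Mask: 255.255.255.128
223.95.180.196 AND mask = 223.95.180.128
223.95.180.200 AND mask = 223.95.180.128
Yes, same subnet (223.95.180.128)


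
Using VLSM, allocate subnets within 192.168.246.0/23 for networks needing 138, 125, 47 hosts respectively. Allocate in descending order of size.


138 hosts -> /24 (254 usable): 192.168.246.0/24
125 hosts -> /25 (126 usable): 192.168.247.0/25
47 hosts -> /26 (62 usable): 192.168.247.128/26
Allocation: 192.168.246.0/24 (138 hosts, 254 usable); 192.168.247.0/25 (125 hosts, 126 usable); 192.168.247.128/26 (47 hosts, 62 usable)


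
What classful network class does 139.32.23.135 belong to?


First octet: 139
Binary: 10001011
10xxxxxx -> Class B (128-191)
Class B, default mask 255.255.0.0 (/16)


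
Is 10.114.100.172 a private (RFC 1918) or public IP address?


RFC 1918 private ranges:
  10.0.0.0/8 (10.0.0.0 - 10.255.255.255)
  172.16.0.0/12 (172.16.0.0 - 172.31.255.255)
  192.168.0.0/16 (192.168.0.0 - 192.168.255.255)
Private (in 10.0.0.0/8)


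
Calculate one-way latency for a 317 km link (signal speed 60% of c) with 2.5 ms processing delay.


Speed = 0.6 * 3e5 km/s = 180000 km/s
Propagation delay = 317 / 180000 = 0.0018 s = 1.7611 ms
Processing delay = 2.5 ms
Total one-way latency = 4.2611 ms


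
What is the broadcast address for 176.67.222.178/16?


Network: 176.67.0.0/16
Host bits = 16
Set all host bits to 1:
Broadcast: 176.67.255.255


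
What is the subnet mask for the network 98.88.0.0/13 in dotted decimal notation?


/13 means 13 network bits, 19 host bits
Binary: 11111111111110000000000000000000
Mask: 255.248.0.0


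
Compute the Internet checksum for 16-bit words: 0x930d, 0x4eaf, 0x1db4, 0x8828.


Sum all words (with carry folding):
+ 0x930d = 0x930d
+ 0x4eaf = 0xe1bc
+ 0x1db4 = 0xff70
+ 0x8828 = 0x8799
One's complement: ~0x8799
Checksum = 0x7866


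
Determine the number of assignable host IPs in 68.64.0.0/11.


Host bits = 32 - 11 = 21
Total addresses = 2^21 = 2097152
Usable = total - 2 (network and broadcast)
Usable hosts: 2097150


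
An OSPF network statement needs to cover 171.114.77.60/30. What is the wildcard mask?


Subnet mask: 255.255.255.252
Wildcard = 255.255.255.255 - subnet mask
255 - 255 = 0
255 - 255 = 0
255 - 255 = 0
255 - 252 = 3
Wildcard: 0.0.0.3


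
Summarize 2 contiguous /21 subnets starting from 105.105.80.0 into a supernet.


Original prefix: /21
Number of subnets: 2 = 2^1
New prefix = 21 - 1 = 20
Supernet: 105.105.80.0/20


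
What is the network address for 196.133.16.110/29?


IP:   11000100.10000101.00010000.01101110
Mask: 11111111.11111111.11111111.11111000
AND operation:
Net:  11000100.10000101.00010000.01101000
Network: 196.133.16.104/29


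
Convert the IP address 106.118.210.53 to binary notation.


106 = 01101010
118 = 01110110
210 = 11010010
53 = 00110101
Binary: 01101010.01110110.11010010.00110101


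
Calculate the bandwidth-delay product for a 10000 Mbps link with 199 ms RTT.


BDP = bandwidth * RTT
= 10000 Mbps * 199 ms
= 10000 * 1e6 * 199 / 1000 bits
= 1990000000 bits
= 248750000 bytes
= 242919.9219 KB
BDP = 1990000000 bits (248750000 bytes)


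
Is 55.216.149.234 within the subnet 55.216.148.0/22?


Subnet network: 55.216.148.0
Test IP AND mask: 55.216.148.0
Yes, 55.216.149.234 is in 55.216.148.0/22


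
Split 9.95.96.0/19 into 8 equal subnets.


New prefix = 19 + 3 = 22
Each subnet has 1024 addresses
  9.95.96.0/22
  9.95.100.0/22
  9.95.104.0/22
  9.95.108.0/22
  9.95.112.0/22
  9.95.116.0/22
  9.95.120.0/22
  9.95.124.0/22
Subnets: 9.95.96.0/22, 9.95.100.0/22, 9.95.104.0/22, 9.95.108.0/22, 9.95.112.0/22, 9.95.116.0/22, 9.95.120.0/22, 9.95.124.0/22


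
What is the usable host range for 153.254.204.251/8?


Network: 153.0.0.0
Broadcast: 153.255.255.255
First usable = network + 1
Last usable = broadcast - 1
Range: 153.0.0.1 to 153.255.255.254


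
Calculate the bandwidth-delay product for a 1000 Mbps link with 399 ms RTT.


BDP = bandwidth * RTT
= 1000 Mbps * 399 ms
= 1000 * 1e6 * 399 / 1000 bits
= 399000000 bits
= 49875000 bytes
= 48706.0547 KB
BDP = 399000000 bits (49875000 bytes)


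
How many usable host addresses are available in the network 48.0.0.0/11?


Host bits = 32 - 11 = 21
Total addresses = 2^21 = 2097152
Usable = total - 2 (network and broadcast)
Usable hosts: 2097150


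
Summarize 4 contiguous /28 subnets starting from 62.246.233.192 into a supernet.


Original prefix: /28
Number of subnets: 4 = 2^2
New prefix = 28 - 2 = 26
Supernet: 62.246.233.192/26


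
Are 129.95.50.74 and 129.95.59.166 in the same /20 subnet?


Mask: 255.255.240.0
129.95.50.74 AND mask = 129.95.48.0
129.95.59.166 AND mask = 129.95.48.0
Yes, same subnet (129.95.48.0)


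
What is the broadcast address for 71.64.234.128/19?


Network: 71.64.224.0/19
Host bits = 13
Set all host bits to 1:
Broadcast: 71.64.255.255


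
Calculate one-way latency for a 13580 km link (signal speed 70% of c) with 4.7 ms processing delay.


Speed = 0.7 * 3e5 km/s = 210000 km/s
Propagation delay = 13580 / 210000 = 0.0647 s = 64.6667 ms
Processing delay = 4.7 ms
Total one-way latency = 69.3667 ms


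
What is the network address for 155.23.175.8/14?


IP:   10011011.00010111.10101111.00001000
Mask: 11111111.11111100.00000000.00000000
AND operation:
Net:  10011011.00010100.00000000.00000000
Network: 155.20.0.0/14


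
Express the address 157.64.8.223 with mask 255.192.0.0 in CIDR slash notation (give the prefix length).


Binary: 11111111.11000000.00000000.00000000
Count leading 1s
Prefix: /10


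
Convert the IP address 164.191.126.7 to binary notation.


164 = 10100100
191 = 10111111
126 = 01111110
7 = 00000111
Binary: 10100100.10111111.01111110.00000111


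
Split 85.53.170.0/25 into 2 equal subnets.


New prefix = 25 + 1 = 26
Each subnet has 64 addresses
  85.53.170.0/26
  85.53.170.64/26
Subnets: 85.53.170.0/26, 85.53.170.64/26


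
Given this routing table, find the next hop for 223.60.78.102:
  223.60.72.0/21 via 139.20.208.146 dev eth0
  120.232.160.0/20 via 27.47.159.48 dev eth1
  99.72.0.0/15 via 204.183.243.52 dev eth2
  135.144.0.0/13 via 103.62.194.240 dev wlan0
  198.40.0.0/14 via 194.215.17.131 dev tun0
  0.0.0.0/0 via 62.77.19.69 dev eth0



Longest prefix match for 223.60.78.102:
  /21 223.60.72.0: MATCH
  /20 120.232.160.0: no
  /15 99.72.0.0: no
  /13 135.144.0.0: no
  /14 198.40.0.0: no
  /0 0.0.0.0: MATCH
Selected: next-hop 139.20.208.146 via eth0 (matched /21)


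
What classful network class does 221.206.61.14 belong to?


First octet: 221
Binary: 11011101
110xxxxx -> Class C (192-223)
Class C, default mask 255.255.255.0 (/24)


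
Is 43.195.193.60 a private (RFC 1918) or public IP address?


RFC 1918 private ranges:
  10.0.0.0/8 (10.0.0.0 - 10.255.255.255)
  172.16.0.0/12 (172.16.0.0 - 172.31.255.255)
  192.168.0.0/16 (192.168.0.0 - 192.168.255.255)
Public (not in any RFC 1918 range)


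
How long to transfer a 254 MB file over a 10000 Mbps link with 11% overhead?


Effective throughput = 10000 * (1 - 11/100) = 8900 Mbps
File size in Mb = 254 * 8 = 2032 Mb
Time = 2032 / 8900
Time = 0.2283 seconds
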